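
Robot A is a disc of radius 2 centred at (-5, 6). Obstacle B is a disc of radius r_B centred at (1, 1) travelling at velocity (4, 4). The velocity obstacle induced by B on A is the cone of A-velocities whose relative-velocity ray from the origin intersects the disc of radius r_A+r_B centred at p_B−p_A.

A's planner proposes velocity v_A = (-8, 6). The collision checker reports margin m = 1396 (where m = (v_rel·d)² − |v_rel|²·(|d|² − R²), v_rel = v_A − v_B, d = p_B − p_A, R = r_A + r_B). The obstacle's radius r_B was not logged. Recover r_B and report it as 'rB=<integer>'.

m = 1396
d = (6, -5);  v_rel = (-12, 2),  |v_rel|² = 148
v_rel×d = (-12)·(-5) − (2)·(6) = 48
since m = R²·148 − 48²:  R² = (2304 + 1396) / 148 = 25
R = √25 = 5  ⇒  r_B = 5 − 2 = 3

rB=3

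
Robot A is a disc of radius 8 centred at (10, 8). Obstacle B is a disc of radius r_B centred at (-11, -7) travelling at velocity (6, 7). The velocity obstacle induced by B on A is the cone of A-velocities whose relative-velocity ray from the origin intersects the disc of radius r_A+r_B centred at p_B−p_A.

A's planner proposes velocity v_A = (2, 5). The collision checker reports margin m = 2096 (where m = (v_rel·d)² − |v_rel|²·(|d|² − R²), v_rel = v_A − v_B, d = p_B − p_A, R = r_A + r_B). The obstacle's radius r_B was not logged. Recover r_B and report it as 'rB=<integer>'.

m = 2096
d = (-21, -15);  v_rel = (-4, -2),  |v_rel|² = 20
v_rel×d = (-4)·(-15) − (-2)·(-21) = 18
since m = R²·20 − 18²:  R² = (324 + 2096) / 20 = 121
R = √121 = 11  ⇒  r_B = 11 − 8 = 3

rB=3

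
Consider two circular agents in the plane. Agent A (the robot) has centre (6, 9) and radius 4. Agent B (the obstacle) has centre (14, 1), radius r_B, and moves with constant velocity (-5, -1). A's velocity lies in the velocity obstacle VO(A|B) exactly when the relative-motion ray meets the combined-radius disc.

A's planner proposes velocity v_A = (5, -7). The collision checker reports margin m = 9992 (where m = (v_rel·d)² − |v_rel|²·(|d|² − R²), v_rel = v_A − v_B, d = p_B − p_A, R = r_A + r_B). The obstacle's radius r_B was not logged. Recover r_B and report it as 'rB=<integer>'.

m = 9992
d = (8, -8);  v_rel = (10, -6),  |v_rel|² = 136
v_rel×d = (10)·(-8) − (-6)·(8) = -32
since m = R²·136 − (-32)²:  R² = (1024 + 9992) / 136 = 81
R = √81 = 9  ⇒  r_B = 9 − 4 = 5

rB=5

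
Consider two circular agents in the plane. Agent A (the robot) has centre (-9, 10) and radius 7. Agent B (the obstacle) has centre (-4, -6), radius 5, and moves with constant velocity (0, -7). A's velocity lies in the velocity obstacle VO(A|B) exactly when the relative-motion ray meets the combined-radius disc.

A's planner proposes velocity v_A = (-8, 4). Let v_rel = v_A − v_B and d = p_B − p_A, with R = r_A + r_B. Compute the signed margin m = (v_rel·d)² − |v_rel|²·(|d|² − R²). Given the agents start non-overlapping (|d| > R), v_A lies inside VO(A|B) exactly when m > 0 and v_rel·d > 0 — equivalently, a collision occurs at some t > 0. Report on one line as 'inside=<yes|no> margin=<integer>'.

d = (5, -16),  |d|² = 281;  R = 7+5 = 12,  c = 281−12² = 137
v_rel = (-8, 11),  |v_rel|² = 185;  v_rel·d = (-8)·(5) + (11)·(-16) = -216
185·t² + 432·t + 137 = 0  ⇒  m = (-216)² − 185·137 = 21311
m = 21311 > 0,  v_rel·d = -216 < 0  ⇒  outside

inside=no margin=21311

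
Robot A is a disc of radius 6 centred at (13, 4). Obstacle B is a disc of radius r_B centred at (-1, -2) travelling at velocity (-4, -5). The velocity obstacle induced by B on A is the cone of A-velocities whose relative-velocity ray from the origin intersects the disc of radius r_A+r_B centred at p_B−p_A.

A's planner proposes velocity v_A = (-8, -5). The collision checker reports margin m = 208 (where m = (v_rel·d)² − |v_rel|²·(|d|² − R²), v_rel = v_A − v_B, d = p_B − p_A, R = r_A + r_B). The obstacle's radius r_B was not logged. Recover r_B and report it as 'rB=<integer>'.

m = 208
d = (-14, -6);  v_rel = (-4, 0),  |v_rel|² = 16
v_rel×d = (-4)·(-6) − (0)·(-14) = 24
since m = R²·16 − 24²:  R² = (576 + 208) / 16 = 49
R = √49 = 7  ⇒  r_B = 7 − 6 = 1

rB=1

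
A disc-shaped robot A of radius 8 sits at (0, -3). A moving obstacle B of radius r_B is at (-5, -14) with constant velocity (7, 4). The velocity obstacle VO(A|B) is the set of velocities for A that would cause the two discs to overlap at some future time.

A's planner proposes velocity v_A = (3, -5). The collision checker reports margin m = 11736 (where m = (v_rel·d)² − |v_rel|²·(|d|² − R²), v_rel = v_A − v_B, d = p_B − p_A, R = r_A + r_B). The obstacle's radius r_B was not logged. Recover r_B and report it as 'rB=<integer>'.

m = 11736
d = (-5, -11);  v_rel = (-4, -9),  |v_rel|² = 97
v_rel×d = (-4)·(-11) − (-9)·(-5) = -1
since m = R²·97 − (-1)²:  R² = (1 + 11736) / 97 = 121
R = √121 = 11  ⇒  r_B = 11 − 8 = 3

rB=3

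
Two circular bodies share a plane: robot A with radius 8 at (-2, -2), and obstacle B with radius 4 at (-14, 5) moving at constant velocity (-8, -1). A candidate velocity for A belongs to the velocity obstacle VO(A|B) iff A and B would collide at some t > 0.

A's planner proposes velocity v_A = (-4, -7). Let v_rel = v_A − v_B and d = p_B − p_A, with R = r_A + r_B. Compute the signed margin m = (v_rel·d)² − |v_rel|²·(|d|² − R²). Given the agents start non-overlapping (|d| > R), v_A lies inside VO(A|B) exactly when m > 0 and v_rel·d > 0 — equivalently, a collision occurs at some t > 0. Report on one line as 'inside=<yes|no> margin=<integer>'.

d = (-12, 7),  |d|² = 193;  R = 8+4 = 12,  c = 193−12² = 49
v_rel = (4, -6),  |v_rel|² = 52;  v_rel·d = (4)·(-12) + (-6)·(7) = -90
52·t² + 180·t + 49 = 0  ⇒  m = (-90)² − 52·49 = 5552
m = 5552 > 0,  v_rel·d = -90 < 0  ⇒  outside

inside=no margin=5552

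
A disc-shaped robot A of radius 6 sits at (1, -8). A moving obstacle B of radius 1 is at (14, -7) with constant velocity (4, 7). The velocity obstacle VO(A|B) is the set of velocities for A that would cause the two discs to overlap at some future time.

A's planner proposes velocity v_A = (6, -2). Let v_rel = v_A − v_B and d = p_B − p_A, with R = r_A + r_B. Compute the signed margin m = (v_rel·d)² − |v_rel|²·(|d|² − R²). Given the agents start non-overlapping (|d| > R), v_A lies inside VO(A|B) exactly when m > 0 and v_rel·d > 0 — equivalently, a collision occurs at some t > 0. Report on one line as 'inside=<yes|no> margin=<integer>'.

d = (13, 1),  |d|² = 170;  R = 6+1 = 7,  c = 170−7² = 121
v_rel = (2, -9),  |v_rel|² = 85;  v_rel·d = (2)·(13) + (-9)·(1) = 17
85·t² − 34·t + 121 = 0  ⇒  m = 17² − 85·121 = -9996
m = -9996 < 0,  v_rel·d = 17 > 0  ⇒  outside

inside=no margin=-9996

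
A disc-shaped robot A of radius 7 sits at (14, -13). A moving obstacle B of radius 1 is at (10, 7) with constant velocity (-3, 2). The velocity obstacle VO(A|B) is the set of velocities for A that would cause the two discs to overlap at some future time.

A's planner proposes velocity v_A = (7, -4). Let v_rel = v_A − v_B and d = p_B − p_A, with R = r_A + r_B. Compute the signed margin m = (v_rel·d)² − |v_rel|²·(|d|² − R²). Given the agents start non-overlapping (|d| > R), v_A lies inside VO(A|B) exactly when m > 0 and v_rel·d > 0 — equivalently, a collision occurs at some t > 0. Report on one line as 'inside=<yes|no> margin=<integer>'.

d = (-4, 20),  |d|² = 416;  R = 7+1 = 8,  c = 416−8² = 352
v_rel = (10, -6),  |v_rel|² = 136;  v_rel·d = (10)·(-4) + (-6)·(20) = -160
136·t² + 320·t + 352 = 0  ⇒  m = (-160)² − 136·352 = -22272
m = -22272 < 0,  v_rel·d = -160 < 0  ⇒  outside

inside=no margin=-22272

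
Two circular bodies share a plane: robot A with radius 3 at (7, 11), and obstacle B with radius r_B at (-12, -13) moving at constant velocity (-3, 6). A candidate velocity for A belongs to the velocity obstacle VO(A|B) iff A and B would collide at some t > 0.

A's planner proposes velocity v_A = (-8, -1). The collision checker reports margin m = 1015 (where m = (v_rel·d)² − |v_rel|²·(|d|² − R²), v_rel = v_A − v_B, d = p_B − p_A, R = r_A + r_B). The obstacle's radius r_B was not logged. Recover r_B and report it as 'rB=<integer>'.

m = 1015
d = (-19, -24);  v_rel = (-5, -7),  |v_rel|² = 74
v_rel×d = (-5)·(-24) − (-7)·(-19) = -13
since m = R²·74 − (-13)²:  R² = (169 + 1015) / 74 = 16
R = √16 = 4  ⇒  r_B = 4 − 3 = 1

rB=1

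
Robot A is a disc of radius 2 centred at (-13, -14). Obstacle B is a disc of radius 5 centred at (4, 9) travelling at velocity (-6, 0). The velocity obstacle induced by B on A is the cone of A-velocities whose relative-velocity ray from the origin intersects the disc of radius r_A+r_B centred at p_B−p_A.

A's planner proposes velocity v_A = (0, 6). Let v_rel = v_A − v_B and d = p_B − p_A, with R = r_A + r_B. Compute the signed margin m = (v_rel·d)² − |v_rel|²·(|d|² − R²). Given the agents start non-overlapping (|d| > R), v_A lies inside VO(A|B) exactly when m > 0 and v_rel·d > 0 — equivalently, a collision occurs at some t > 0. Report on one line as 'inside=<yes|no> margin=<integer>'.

d = (17, 23),  |d|² = 818;  R = 2+5 = 7,  c = 818−7² = 769
v_rel = (6, 6),  |v_rel|² = 72;  v_rel·d = (6)·(17) + (6)·(23) = 240
72·t² − 480·t + 769 = 0  ⇒  m = 240² − 72·769 = 2232
m = 2232 > 0,  v_rel·d = 240 > 0  ⇒  inside

inside=yes margin=2232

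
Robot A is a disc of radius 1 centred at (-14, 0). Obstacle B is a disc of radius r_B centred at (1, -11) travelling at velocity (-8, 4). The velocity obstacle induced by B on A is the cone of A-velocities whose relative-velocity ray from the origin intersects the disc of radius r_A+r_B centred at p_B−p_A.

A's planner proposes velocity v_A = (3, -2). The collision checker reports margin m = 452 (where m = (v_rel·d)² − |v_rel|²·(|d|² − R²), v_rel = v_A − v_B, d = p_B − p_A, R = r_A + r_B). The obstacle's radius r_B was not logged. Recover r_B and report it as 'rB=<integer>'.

m = 452
d = (15, -11);  v_rel = (11, -6),  |v_rel|² = 157
v_rel×d = (11)·(-11) − (-6)·(15) = -31
since m = R²·157 − (-31)²:  R² = (961 + 452) / 157 = 9
R = √9 = 3  ⇒  r_B = 3 − 1 = 2

rB=2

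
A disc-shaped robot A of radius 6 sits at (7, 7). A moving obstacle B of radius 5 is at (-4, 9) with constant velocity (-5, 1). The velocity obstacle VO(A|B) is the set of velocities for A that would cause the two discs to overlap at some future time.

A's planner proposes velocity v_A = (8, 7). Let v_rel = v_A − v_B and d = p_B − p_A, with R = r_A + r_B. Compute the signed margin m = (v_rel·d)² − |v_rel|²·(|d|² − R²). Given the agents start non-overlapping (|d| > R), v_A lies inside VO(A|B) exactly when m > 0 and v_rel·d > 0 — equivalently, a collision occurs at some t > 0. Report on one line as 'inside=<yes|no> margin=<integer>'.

d = (-11, 2),  |d|² = 125;  R = 6+5 = 11,  c = 125−11² = 4
v_rel = (13, 6),  |v_rel|² = 205;  v_rel·d = (13)·(-11) + (6)·(2) = -131
205·t² + 262·t + 4 = 0  ⇒  m = (-131)² − 205·4 = 16341
m = 16341 > 0,  v_rel·d = -131 < 0  ⇒  outside

inside=no margin=16341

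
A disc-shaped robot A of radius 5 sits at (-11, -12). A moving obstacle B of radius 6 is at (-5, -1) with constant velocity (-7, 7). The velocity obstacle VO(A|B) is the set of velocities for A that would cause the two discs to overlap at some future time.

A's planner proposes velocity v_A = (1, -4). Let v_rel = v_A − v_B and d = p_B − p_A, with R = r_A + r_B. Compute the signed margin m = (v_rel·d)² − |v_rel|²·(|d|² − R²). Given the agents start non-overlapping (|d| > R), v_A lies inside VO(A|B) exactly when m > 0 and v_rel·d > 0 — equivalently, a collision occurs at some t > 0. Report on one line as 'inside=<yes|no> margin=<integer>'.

d = (6, 11),  |d|² = 157;  R = 5+6 = 11,  c = 157−11² = 36
v_rel = (8, -11),  |v_rel|² = 185;  v_rel·d = (8)·(6) + (-11)·(11) = -73
185·t² + 146·t + 36 = 0  ⇒  m = (-73)² − 185·36 = -1331
m = -1331 < 0,  v_rel·d = -73 < 0  ⇒  outside

inside=no margin=-1331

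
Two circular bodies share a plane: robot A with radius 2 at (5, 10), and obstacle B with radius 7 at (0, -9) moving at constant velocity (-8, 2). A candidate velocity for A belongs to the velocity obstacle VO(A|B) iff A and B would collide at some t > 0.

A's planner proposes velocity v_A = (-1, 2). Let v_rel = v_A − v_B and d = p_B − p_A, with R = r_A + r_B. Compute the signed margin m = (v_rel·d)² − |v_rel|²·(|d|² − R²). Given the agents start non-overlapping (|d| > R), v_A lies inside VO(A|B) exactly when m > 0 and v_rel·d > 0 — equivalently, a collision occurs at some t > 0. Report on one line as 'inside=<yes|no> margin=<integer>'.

d = (-5, -19),  |d|² = 386;  R = 2+7 = 9,  c = 386−9² = 305
v_rel = (7, 0),  |v_rel|² = 49;  v_rel·d = (7)·(-5) + (0)·(-19) = -35
49·t² + 70·t + 305 = 0  ⇒  m = (-35)² − 49·305 = -13720
m = -13720 < 0,  v_rel·d = -35 < 0  ⇒  outside

inside=no margin=-13720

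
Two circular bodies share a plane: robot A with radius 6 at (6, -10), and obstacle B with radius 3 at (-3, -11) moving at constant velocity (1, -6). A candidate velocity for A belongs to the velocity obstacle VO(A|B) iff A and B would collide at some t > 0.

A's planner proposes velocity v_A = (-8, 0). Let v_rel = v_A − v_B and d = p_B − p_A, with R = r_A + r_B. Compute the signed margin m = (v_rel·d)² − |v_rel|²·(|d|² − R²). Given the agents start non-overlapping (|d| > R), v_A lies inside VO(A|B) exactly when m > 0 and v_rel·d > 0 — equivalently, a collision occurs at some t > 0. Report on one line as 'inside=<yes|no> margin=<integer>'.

d = (-9, -1),  |d|² = 82;  R = 6+3 = 9,  c = 82−9² = 1
v_rel = (-9, 6),  |v_rel|² = 117;  v_rel·d = (-9)·(-9) + (6)·(-1) = 75
117·t² − 150·t + 1 = 0  ⇒  m = 75² − 117·1 = 5508
m = 5508 > 0,  v_rel·d = 75 > 0  ⇒  inside

inside=yes margin=5508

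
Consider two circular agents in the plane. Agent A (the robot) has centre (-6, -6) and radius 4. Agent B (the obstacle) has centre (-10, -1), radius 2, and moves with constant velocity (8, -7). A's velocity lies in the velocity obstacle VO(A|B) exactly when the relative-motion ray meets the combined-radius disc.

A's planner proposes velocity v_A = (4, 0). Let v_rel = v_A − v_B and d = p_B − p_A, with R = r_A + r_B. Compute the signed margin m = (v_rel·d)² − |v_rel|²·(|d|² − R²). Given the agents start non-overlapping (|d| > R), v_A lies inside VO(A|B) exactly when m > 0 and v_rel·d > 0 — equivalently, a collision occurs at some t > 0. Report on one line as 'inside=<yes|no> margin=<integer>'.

d = (-4, 5),  |d|² = 41;  R = 4+2 = 6,  c = 41−6² = 5
v_rel = (-4, 7),  |v_rel|² = 65;  v_rel·d = (-4)·(-4) + (7)·(5) = 51
65·t² − 102·t + 5 = 0  ⇒  m = 51² − 65·5 = 2276
m = 2276 > 0,  v_rel·d = 51 > 0  ⇒  inside

inside=yes margin=2276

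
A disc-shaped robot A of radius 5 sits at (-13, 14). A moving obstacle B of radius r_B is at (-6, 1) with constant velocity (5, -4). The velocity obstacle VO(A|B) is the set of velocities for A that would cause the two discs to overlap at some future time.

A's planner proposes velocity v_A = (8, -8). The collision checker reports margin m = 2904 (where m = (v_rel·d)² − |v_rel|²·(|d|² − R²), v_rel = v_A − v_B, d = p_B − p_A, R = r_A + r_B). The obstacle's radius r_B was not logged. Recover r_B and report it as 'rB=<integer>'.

m = 2904
d = (7, -13);  v_rel = (3, -4),  |v_rel|² = 25
v_rel×d = (3)·(-13) − (-4)·(7) = -11
since m = R²·25 − (-11)²:  R² = (121 + 2904) / 25 = 121
R = √121 = 11  ⇒  r_B = 11 − 5 = 6

rB=6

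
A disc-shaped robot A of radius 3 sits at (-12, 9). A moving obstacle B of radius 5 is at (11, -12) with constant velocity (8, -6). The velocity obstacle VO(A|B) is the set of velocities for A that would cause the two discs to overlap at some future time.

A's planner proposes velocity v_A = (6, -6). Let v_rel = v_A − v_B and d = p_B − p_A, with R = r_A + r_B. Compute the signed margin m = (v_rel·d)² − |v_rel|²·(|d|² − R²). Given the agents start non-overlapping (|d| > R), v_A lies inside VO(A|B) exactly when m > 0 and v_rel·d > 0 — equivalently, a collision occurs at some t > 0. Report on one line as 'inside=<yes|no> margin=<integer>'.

d = (23, -21),  |d|² = 970;  R = 3+5 = 8,  c = 970−8² = 906
v_rel = (-2, 0),  |v_rel|² = 4;  v_rel·d = (-2)·(23) + (0)·(-21) = -46
4·t² + 92·t + 906 = 0  ⇒  m = (-46)² − 4·906 = -1508
m = -1508 < 0,  v_rel·d = -46 < 0  ⇒  outside

inside=no margin=-1508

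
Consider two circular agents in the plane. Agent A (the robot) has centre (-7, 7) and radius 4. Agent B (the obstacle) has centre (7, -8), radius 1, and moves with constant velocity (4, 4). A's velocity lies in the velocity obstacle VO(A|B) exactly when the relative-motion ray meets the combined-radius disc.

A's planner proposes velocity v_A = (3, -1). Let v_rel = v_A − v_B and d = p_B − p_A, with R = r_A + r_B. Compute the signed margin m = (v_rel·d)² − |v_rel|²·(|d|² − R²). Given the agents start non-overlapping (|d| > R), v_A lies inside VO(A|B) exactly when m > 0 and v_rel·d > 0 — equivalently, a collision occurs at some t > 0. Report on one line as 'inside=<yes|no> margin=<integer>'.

d = (14, -15),  |d|² = 421;  R = 4+1 = 5,  c = 421−5² = 396
v_rel = (-1, -5),  |v_rel|² = 26;  v_rel·d = (-1)·(14) + (-5)·(-15) = 61
26·t² − 122·t + 396 = 0  ⇒  m = 61² − 26·396 = -6575
m = -6575 < 0,  v_rel·d = 61 > 0  ⇒  outside

inside=no margin=-6575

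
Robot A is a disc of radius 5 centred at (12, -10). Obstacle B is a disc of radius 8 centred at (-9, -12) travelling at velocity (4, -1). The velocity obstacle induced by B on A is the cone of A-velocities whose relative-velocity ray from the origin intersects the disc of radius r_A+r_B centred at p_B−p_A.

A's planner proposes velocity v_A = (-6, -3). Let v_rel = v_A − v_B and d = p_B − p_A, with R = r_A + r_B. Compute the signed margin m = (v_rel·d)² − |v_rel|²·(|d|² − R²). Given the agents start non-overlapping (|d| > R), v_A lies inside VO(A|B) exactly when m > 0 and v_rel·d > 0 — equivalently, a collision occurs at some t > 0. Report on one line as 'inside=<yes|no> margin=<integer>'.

d = (-21, -2),  |d|² = 445;  R = 5+8 = 13,  c = 445−13² = 276
v_rel = (-10, -2),  |v_rel|² = 104;  v_rel·d = (-10)·(-21) + (-2)·(-2) = 214
104·t² − 428·t + 276 = 0  ⇒  m = 214² − 104·276 = 17092
m = 17092 > 0,  v_rel·d = 214 > 0  ⇒  inside

inside=yes margin=17092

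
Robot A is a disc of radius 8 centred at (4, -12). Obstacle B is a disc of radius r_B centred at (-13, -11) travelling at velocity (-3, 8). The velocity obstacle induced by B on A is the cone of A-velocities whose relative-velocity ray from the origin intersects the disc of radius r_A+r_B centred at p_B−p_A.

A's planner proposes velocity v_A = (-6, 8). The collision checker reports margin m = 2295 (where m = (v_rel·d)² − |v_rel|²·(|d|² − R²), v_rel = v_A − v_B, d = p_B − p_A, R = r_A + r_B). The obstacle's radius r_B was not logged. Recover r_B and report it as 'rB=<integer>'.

m = 2295
d = (-17, 1);  v_rel = (-3, 0),  |v_rel|² = 9
v_rel×d = (-3)·(1) − (0)·(-17) = -3
since m = R²·9 − (-3)²:  R² = (9 + 2295) / 9 = 256
R = √256 = 16  ⇒  r_B = 16 − 8 = 8

rB=8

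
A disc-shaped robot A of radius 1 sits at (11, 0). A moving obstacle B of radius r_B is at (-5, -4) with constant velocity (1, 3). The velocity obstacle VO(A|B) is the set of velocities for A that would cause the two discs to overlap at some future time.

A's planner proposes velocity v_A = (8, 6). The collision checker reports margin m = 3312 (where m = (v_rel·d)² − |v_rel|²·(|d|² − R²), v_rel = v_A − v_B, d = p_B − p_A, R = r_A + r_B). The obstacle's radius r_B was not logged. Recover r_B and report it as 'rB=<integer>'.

m = 3312
d = (-16, -4);  v_rel = (7, 3),  |v_rel|² = 58
v_rel×d = (7)·(-4) − (3)·(-16) = 20
since m = R²·58 − 20²:  R² = (400 + 3312) / 58 = 64
R = √64 = 8  ⇒  r_B = 8 − 1 = 7

rB=7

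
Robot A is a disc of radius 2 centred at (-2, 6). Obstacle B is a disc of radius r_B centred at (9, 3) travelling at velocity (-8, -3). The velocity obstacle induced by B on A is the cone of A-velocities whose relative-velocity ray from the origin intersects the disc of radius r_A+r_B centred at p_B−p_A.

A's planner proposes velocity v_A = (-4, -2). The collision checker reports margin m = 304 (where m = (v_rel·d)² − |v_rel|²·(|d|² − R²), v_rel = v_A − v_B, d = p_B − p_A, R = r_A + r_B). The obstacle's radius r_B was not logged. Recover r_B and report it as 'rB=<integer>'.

m = 304
d = (11, -3);  v_rel = (4, 1),  |v_rel|² = 17
v_rel×d = (4)·(-3) − (1)·(11) = -23
since m = R²·17 − (-23)²:  R² = (529 + 304) / 17 = 49
R = √49 = 7  ⇒  r_B = 7 − 2 = 5

rB=5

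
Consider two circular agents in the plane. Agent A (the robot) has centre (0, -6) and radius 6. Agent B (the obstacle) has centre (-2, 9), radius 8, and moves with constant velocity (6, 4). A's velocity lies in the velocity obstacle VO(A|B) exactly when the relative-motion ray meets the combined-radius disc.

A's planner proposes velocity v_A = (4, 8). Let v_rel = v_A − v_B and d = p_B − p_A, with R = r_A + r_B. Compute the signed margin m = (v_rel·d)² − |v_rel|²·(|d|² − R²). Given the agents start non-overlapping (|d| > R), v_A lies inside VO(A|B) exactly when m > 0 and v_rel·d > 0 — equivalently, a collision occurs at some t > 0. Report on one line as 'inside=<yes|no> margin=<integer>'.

d = (-2, 15),  |d|² = 229;  R = 6+8 = 14,  c = 229−14² = 33
v_rel = (-2, 4),  |v_rel|² = 20;  v_rel·d = (-2)·(-2) + (4)·(15) = 64
20·t² − 128·t + 33 = 0  ⇒  m = 64² − 20·33 = 3436
m = 3436 > 0,  v_rel·d = 64 > 0  ⇒  inside

inside=yes margin=3436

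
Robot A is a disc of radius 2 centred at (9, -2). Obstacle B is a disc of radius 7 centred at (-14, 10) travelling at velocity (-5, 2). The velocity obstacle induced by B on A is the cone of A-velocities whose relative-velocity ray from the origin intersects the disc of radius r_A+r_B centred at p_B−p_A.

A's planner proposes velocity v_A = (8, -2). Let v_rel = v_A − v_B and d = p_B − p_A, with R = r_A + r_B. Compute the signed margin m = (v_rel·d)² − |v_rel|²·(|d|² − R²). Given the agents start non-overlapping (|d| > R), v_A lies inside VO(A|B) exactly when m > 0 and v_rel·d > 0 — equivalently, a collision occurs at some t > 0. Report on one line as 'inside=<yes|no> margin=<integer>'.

d = (-23, 12),  |d|² = 673;  R = 2+7 = 9,  c = 673−9² = 592
v_rel = (13, -4),  |v_rel|² = 185;  v_rel·d = (13)·(-23) + (-4)·(12) = -347
185·t² + 694·t + 592 = 0  ⇒  m = (-347)² − 185·592 = 10889
m = 10889 > 0,  v_rel·d = -347 < 0  ⇒  outside

inside=no margin=10889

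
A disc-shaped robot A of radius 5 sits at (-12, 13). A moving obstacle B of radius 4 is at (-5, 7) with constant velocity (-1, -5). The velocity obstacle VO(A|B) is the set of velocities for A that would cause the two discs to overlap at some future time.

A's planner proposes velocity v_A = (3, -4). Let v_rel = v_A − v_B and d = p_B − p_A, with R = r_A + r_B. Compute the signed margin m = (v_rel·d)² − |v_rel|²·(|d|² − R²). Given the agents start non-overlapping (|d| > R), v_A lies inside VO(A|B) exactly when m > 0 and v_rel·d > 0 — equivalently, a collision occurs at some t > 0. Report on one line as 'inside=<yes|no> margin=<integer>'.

d = (7, -6),  |d|² = 85;  R = 5+4 = 9,  c = 85−9² = 4
v_rel = (4, 1),  |v_rel|² = 17;  v_rel·d = (4)·(7) + (1)·(-6) = 22
17·t² − 44·t + 4 = 0  ⇒  m = 22² − 17·4 = 416
m = 416 > 0,  v_rel·d = 22 > 0  ⇒  inside

inside=yes margin=416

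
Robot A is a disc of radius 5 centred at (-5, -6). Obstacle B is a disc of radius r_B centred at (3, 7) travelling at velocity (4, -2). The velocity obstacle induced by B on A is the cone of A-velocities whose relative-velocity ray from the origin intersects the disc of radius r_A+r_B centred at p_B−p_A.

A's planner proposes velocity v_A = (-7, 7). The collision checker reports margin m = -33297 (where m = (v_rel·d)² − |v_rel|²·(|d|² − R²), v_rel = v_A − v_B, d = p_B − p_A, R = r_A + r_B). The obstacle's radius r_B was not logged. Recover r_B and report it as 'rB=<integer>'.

m = -33297
d = (8, 13);  v_rel = (-11, 9),  |v_rel|² = 202
v_rel×d = (-11)·(13) − (9)·(8) = -215
since m = R²·202 − (-215)²:  R² = (46225 + -33297) / 202 = 64
R = √64 = 8  ⇒  r_B = 8 − 5 = 3

rB=3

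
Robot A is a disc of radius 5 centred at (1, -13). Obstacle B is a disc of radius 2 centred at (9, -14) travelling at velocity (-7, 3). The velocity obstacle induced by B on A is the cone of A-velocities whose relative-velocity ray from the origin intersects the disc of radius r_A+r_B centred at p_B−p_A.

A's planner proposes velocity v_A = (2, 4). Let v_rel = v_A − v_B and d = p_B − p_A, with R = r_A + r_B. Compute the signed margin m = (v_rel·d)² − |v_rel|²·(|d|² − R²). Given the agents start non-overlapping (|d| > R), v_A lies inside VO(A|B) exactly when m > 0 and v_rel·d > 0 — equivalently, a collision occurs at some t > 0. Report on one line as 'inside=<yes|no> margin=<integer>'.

d = (8, -1),  |d|² = 65;  R = 5+2 = 7,  c = 65−7² = 16
v_rel = (9, 1),  |v_rel|² = 82;  v_rel·d = (9)·(8) + (1)·(-1) = 71
82·t² − 142·t + 16 = 0  ⇒  m = 71² − 82·16 = 3729
m = 3729 > 0,  v_rel·d = 71 > 0  ⇒  inside

inside=yes margin=3729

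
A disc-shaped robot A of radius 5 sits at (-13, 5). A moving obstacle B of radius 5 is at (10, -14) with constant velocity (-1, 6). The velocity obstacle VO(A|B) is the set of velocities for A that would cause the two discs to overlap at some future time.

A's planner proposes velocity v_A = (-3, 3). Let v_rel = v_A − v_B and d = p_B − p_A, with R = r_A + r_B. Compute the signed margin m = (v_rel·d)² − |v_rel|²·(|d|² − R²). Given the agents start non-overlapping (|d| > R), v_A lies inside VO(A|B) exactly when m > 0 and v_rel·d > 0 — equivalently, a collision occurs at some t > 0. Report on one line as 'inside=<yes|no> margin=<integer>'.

d = (23, -19),  |d|² = 890;  R = 5+5 = 10,  c = 890−10² = 790
v_rel = (-2, -3),  |v_rel|² = 13;  v_rel·d = (-2)·(23) + (-3)·(-19) = 11
13·t² − 22·t + 790 = 0  ⇒  m = 11² − 13·790 = -10149
m = -10149 < 0,  v_rel·d = 11 > 0  ⇒  outside

inside=no margin=-10149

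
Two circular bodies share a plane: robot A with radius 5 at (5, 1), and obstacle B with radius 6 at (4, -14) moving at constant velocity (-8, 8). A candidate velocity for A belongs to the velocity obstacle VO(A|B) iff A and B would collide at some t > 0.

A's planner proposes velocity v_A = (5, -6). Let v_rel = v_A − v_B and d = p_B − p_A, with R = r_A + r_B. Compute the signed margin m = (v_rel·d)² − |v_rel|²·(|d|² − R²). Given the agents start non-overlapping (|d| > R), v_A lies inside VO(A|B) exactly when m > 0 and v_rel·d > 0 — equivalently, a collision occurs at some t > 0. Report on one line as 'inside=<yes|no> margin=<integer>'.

d = (-1, -15),  |d|² = 226;  R = 5+6 = 11,  c = 226−11² = 105
v_rel = (13, -14),  |v_rel|² = 365;  v_rel·d = (13)·(-1) + (-14)·(-15) = 197
365·t² − 394·t + 105 = 0  ⇒  m = 197² − 365·105 = 484
m = 484 > 0,  v_rel·d = 197 > 0  ⇒  inside

inside=yes margin=484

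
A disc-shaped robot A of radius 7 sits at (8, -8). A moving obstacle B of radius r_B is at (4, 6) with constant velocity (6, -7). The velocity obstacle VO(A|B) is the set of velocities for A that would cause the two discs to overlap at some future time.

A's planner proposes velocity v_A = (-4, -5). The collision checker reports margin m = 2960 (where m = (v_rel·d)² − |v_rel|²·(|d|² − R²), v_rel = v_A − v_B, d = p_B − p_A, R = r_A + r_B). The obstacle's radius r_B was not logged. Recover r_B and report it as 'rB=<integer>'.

m = 2960
d = (-4, 14);  v_rel = (-10, 2),  |v_rel|² = 104
v_rel×d = (-10)·(14) − (2)·(-4) = -132
since m = R²·104 − (-132)²:  R² = (17424 + 2960) / 104 = 196
R = √196 = 14  ⇒  r_B = 14 − 7 = 7

rB=7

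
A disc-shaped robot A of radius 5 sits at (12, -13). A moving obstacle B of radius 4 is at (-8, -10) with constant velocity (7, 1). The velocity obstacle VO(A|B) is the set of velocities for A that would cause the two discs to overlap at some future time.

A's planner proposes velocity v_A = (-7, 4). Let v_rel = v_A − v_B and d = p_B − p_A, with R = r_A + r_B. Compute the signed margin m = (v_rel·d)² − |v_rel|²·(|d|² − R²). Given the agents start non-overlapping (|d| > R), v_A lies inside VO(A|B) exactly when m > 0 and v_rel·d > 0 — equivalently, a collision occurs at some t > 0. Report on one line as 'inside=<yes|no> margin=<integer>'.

d = (-20, 3),  |d|² = 409;  R = 5+4 = 9,  c = 409−9² = 328
v_rel = (-14, 3),  |v_rel|² = 205;  v_rel·d = (-14)·(-20) + (3)·(3) = 289
205·t² − 578·t + 328 = 0  ⇒  m = 289² − 205·328 = 16281
m = 16281 > 0,  v_rel·d = 289 > 0  ⇒  inside

inside=yes margin=16281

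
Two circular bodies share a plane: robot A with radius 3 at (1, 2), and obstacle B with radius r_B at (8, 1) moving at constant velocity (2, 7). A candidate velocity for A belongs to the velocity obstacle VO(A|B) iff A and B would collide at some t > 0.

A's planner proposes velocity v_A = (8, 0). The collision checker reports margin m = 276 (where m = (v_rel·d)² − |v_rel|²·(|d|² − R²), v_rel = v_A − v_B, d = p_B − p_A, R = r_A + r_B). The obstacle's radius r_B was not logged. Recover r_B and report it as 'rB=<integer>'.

m = 276
d = (7, -1);  v_rel = (6, -7),  |v_rel|² = 85
v_rel×d = (6)·(-1) − (-7)·(7) = 43
since m = R²·85 − 43²:  R² = (1849 + 276) / 85 = 25
R = √25 = 5  ⇒  r_B = 5 − 3 = 2

rB=2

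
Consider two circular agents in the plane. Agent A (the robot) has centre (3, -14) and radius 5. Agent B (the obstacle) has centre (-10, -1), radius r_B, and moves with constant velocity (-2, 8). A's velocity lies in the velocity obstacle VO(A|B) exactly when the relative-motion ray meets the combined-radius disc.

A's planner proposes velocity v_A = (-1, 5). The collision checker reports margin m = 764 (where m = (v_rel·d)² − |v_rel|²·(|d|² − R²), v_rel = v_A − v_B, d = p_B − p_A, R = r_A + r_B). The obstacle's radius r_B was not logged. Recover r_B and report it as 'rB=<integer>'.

m = 764
d = (-13, 13);  v_rel = (1, -3),  |v_rel|² = 10
v_rel×d = (1)·(13) − (-3)·(-13) = -26
since m = R²·10 − (-26)²:  R² = (676 + 764) / 10 = 144
R = √144 = 12  ⇒  r_B = 12 − 5 = 7

rB=7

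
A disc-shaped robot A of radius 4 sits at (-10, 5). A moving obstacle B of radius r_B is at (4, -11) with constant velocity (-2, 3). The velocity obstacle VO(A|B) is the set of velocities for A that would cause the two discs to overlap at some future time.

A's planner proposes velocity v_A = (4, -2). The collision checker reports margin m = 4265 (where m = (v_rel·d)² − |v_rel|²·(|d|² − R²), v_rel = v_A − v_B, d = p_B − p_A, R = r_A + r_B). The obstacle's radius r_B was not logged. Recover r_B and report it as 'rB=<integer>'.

m = 4265
d = (14, -16);  v_rel = (6, -5),  |v_rel|² = 61
v_rel×d = (6)·(-16) − (-5)·(14) = -26
since m = R²·61 − (-26)²:  R² = (676 + 4265) / 61 = 81
R = √81 = 9  ⇒  r_B = 9 − 4 = 5

rB=5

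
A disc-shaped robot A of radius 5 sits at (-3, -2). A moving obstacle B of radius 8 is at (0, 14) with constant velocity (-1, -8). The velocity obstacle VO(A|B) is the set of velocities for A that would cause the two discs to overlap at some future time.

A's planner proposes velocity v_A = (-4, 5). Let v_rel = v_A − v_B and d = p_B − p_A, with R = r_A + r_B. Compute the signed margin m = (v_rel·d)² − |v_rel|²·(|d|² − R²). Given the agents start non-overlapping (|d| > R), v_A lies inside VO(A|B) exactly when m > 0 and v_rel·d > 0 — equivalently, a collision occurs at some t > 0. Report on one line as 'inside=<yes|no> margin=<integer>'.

d = (3, 16),  |d|² = 265;  R = 5+8 = 13,  c = 265−13² = 96
v_rel = (-3, 13),  |v_rel|² = 178;  v_rel·d = (-3)·(3) + (13)·(16) = 199
178·t² − 398·t + 96 = 0  ⇒  m = 199² − 178·96 = 22513
m = 22513 > 0,  v_rel·d = 199 > 0  ⇒  inside

inside=yes margin=22513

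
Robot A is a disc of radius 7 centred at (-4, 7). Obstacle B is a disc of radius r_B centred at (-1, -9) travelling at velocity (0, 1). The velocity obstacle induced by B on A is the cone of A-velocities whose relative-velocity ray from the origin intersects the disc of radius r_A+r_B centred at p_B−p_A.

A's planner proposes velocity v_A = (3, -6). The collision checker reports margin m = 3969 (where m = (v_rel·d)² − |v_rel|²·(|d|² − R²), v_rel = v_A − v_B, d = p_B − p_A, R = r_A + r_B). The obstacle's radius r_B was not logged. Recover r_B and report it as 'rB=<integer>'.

m = 3969
d = (3, -16);  v_rel = (3, -7),  |v_rel|² = 58
v_rel×d = (3)·(-16) − (-7)·(3) = -27
since m = R²·58 − (-27)²:  R² = (729 + 3969) / 58 = 81
R = √81 = 9  ⇒  r_B = 9 − 7 = 2

rB=2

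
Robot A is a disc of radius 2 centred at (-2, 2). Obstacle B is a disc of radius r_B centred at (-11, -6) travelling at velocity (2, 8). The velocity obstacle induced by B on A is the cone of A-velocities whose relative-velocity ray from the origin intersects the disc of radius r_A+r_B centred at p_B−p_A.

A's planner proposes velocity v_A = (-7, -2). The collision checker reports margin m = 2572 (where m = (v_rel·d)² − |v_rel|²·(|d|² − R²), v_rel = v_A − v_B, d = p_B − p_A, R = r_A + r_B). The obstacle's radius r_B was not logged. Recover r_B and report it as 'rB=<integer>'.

m = 2572
d = (-9, -8);  v_rel = (-9, -10),  |v_rel|² = 181
v_rel×d = (-9)·(-8) − (-10)·(-9) = -18
since m = R²·181 − (-18)²:  R² = (324 + 2572) / 181 = 16
R = √16 = 4  ⇒  r_B = 4 − 2 = 2

rB=2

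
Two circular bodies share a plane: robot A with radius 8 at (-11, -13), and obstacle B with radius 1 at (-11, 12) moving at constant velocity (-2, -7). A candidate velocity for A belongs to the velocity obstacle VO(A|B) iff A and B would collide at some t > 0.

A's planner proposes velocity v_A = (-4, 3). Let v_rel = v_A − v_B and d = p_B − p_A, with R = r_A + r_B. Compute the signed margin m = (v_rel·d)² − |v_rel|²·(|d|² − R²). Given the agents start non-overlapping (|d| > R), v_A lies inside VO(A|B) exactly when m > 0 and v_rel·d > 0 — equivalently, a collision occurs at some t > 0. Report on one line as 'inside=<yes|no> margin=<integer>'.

d = (0, 25),  |d|² = 625;  R = 8+1 = 9,  c = 625−9² = 544
v_rel = (-2, 10),  |v_rel|² = 104;  v_rel·d = (-2)·(0) + (10)·(25) = 250
104·t² − 500·t + 544 = 0  ⇒  m = 250² − 104·544 = 5924
m = 5924 > 0,  v_rel·d = 250 > 0  ⇒  inside

inside=yes margin=5924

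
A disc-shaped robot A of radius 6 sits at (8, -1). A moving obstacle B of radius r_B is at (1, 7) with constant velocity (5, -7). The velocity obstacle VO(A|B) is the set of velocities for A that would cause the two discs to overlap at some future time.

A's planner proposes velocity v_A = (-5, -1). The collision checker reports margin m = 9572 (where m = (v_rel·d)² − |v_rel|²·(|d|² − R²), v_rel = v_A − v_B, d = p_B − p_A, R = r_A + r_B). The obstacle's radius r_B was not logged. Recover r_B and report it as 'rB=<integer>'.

m = 9572
d = (-7, 8);  v_rel = (-10, 6),  |v_rel|² = 136
v_rel×d = (-10)·(8) − (6)·(-7) = -38
since m = R²·136 − (-38)²:  R² = (1444 + 9572) / 136 = 81
R = √81 = 9  ⇒  r_B = 9 − 6 = 3

rB=3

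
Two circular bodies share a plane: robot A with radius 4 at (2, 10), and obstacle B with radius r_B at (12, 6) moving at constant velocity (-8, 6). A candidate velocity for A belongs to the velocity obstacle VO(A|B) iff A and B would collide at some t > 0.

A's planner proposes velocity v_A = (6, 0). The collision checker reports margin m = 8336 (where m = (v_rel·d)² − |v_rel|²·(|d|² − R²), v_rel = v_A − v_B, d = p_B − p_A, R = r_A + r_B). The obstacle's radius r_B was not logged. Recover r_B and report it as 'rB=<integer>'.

m = 8336
d = (10, -4);  v_rel = (14, -6),  |v_rel|² = 232
v_rel×d = (14)·(-4) − (-6)·(10) = 4
since m = R²·232 − 4²:  R² = (16 + 8336) / 232 = 36
R = √36 = 6  ⇒  r_B = 6 − 4 = 2

rB=2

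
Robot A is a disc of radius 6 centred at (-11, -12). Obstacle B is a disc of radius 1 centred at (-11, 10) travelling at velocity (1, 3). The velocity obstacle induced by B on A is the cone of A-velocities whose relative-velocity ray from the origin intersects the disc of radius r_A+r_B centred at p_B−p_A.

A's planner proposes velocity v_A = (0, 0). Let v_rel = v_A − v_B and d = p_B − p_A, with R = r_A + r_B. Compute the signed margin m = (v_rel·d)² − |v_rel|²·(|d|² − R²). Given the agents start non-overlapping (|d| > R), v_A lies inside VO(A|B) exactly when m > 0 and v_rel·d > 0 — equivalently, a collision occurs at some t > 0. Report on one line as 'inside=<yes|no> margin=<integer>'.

d = (0, 22),  |d|² = 484;  R = 6+1 = 7,  c = 484−7² = 435
v_rel = (-1, -3),  |v_rel|² = 10;  v_rel·d = (-1)·(0) + (-3)·(22) = -66
10·t² + 132·t + 435 = 0  ⇒  m = (-66)² − 10·435 = 6
m = 6 > 0,  v_rel·d = -66 < 0  ⇒  outside

inside=no margin=6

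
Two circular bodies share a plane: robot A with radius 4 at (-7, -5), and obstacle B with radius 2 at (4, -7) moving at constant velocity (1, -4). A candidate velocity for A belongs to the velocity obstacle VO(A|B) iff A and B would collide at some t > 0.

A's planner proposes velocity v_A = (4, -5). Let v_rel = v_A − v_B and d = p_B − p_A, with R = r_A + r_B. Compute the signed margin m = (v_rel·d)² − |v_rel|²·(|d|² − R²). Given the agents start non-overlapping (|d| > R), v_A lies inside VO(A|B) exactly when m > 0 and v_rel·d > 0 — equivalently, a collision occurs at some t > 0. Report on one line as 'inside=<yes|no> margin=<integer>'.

d = (11, -2),  |d|² = 125;  R = 4+2 = 6,  c = 125−6² = 89
v_rel = (3, -1),  |v_rel|² = 10;  v_rel·d = (3)·(11) + (-1)·(-2) = 35
10·t² − 70·t + 89 = 0  ⇒  m = 35² − 10·89 = 335
m = 335 > 0,  v_rel·d = 35 > 0  ⇒  inside

inside=yes margin=335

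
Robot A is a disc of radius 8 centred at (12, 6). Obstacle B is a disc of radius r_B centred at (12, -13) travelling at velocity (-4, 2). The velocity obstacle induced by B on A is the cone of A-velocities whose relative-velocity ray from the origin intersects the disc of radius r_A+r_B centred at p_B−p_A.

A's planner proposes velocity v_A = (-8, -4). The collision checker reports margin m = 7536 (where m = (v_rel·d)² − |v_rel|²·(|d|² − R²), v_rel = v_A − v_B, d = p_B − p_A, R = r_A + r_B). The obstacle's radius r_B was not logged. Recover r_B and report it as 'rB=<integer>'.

m = 7536
d = (0, -19);  v_rel = (-4, -6),  |v_rel|² = 52
v_rel×d = (-4)·(-19) − (-6)·(0) = 76
since m = R²·52 − 76²:  R² = (5776 + 7536) / 52 = 256
R = √256 = 16  ⇒  r_B = 16 − 8 = 8

rB=8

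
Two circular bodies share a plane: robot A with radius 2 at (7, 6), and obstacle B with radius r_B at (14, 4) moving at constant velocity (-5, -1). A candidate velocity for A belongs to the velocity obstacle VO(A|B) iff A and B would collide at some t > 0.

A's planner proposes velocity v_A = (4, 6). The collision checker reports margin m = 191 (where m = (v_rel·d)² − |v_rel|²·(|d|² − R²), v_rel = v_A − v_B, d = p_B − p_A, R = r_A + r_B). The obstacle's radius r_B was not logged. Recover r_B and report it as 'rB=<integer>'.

m = 191
d = (7, -2);  v_rel = (9, 7),  |v_rel|² = 130
v_rel×d = (9)·(-2) − (7)·(7) = -67
since m = R²·130 − (-67)²:  R² = (4489 + 191) / 130 = 36
R = √36 = 6  ⇒  r_B = 6 − 2 = 4

rB=4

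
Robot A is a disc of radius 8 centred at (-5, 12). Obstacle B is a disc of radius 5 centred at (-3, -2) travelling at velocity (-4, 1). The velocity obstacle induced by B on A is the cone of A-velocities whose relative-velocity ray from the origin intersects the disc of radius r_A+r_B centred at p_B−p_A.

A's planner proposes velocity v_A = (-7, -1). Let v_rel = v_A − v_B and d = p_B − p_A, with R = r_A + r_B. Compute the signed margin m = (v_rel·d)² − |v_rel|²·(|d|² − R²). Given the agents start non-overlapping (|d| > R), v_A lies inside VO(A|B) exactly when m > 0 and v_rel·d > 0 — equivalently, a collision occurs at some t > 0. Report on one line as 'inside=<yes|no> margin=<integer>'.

d = (2, -14),  |d|² = 200;  R = 8+5 = 13,  c = 200−13² = 31
v_rel = (-3, -2),  |v_rel|² = 13;  v_rel·d = (-3)·(2) + (-2)·(-14) = 22
13·t² − 44·t + 31 = 0  ⇒  m = 22² − 13·31 = 81
m = 81 > 0,  v_rel·d = 22 > 0  ⇒  inside

inside=yes margin=81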